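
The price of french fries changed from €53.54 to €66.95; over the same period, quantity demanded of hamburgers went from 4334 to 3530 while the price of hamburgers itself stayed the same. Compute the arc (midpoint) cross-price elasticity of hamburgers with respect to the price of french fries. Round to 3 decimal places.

ΔQ_A = 3530 − 4334 = -804; ΔP_B = 66.95 − 53.54 = 13.41.
Midpoints: Q̄_A = 3932.0, P̄_B = 60.25.
ε = (ΔQ_A/Q̄_A)/(ΔP_B/P̄_B) = (-804/3932.0)/(13.41/60.25) ≈ -0.919.
ε < 0: hamburgers and french fries are complements.

-0.919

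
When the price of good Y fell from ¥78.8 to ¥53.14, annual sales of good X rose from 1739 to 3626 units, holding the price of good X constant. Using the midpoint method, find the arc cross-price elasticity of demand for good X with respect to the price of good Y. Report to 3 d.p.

-1.809

ΔQ_X = 3626 − 1739 = 1887; ΔP_Y = 53.14 − 78.8 = -25.66.
Midpoints: Q̄_X = 2682.5, P̄_Y = 65.97.
ε = (ΔQ_X/Q̄_X)/(ΔP_Y/P̄_Y) = (1887/2682.5)/(-25.66/65.97) ≈ -1.809.
ε < 0: good X and good Y are complements.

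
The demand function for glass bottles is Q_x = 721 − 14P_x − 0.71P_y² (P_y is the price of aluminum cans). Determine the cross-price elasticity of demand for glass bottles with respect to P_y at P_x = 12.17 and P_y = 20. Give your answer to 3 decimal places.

-2.130

At P_x = 12.17 and P_y = 20: Q_x = 266.62.
∂Q_x/∂P_y = -1.42P_y = -1.42(20) = -28.4000.
ε = (∂Q_x/∂P_y)(P_y/Q_x) = -28.4000 × (20/266.62) ≈ -2.130.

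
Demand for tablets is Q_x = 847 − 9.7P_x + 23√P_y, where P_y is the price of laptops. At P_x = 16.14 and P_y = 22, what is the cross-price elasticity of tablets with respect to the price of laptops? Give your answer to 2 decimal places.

At P_x = 16.14 and P_y = 22: Q_x = 798.322.
∂Q_x/∂P_y = 23/(2√P_y) = 23/(2√22) = 2.4518.
ε = (∂Q_x/∂P_y)(P_y/Q_x) = 2.4518 × (22/798.322) ≈ 0.07.

0.07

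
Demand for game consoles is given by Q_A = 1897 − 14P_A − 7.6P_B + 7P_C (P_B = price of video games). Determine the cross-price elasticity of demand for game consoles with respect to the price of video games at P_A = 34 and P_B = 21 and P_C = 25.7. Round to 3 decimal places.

-0.111

At P_A = 34 and P_B = 21 and P_C = 25.7: Q_A = 1441.3.
∂Q_A/∂P_B = -7.6.
ε = (∂Q_A/∂P_B)(P_B/Q_A) = -7.6 × (21/1441.3) ≈ -0.111.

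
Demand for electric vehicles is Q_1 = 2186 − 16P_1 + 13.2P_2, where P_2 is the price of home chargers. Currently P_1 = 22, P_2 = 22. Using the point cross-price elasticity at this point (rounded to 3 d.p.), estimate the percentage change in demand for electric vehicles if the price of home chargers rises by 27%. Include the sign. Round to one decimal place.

At P_1 = 22, P_2 = 22: Q_1 = 2124.4.
∂Q_1/∂P_2 = 13.2.
ε = (∂Q_1/∂P_2)(P_2/Q_1) = 13.2000 × 22/2124.4 ≈ 0.137.
%ΔQ_1 ≈ ε × %ΔP_2 = 0.137 × (27%) = 3.7%.

3.7%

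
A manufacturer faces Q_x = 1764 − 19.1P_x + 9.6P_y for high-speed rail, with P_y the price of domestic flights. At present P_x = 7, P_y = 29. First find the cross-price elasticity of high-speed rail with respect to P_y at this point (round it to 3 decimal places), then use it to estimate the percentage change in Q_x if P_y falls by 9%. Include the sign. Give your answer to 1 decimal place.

At P_x = 7, P_y = 29: Q_x = 1908.7.
∂Q_x/∂P_y = 9.6.
ε = (∂Q_x/∂P_y)(P_y/Q_x) = 9.6000 × 29/1908.7 ≈ 0.146.
%ΔQ_x ≈ ε × %ΔP_y = 0.146 × (-9%) = -1.3%.

-1.3%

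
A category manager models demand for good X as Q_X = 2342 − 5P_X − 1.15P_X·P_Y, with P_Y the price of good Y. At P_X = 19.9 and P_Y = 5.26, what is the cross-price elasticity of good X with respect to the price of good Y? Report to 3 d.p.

-0.057

At P_X = 19.9 and P_Y = 5.26: Q_X = 2122.125.
∂Q_X/∂P_Y = -1.15P_X = -1.15(19.9) = -22.8850.
ε = (∂Q_X/∂P_Y)(P_Y/Q_X) = -22.8850 × (5.26/2122.125) ≈ -0.057.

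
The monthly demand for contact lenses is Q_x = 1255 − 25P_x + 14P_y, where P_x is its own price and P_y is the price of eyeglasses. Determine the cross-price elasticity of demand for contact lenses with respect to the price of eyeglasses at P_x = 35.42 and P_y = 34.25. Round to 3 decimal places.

At P_x = 35.42 and P_y = 34.25: Q_x = 849.
∂Q_x/∂P_y = 14.
ε = (∂Q_x/∂P_y)(P_y/Q_x) = 14 × (34.25/849) ≈ 0.565.

0.565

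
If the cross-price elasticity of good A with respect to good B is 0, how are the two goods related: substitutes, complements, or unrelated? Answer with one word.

unrelated

ε = 0: demand for good A does not respond to good B's price; the goods are unrelated.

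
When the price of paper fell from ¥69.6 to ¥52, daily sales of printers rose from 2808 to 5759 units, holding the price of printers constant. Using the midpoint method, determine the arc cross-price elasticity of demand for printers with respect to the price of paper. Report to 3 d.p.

-2.380

ΔQ_A = 5759 − 2808 = 2951; ΔP_B = 52 − 69.6 = -17.6.
Midpoints: Q̄_A = 4283.5, P̄_B = 60.80.
ε = (ΔQ_A/Q̄_A)/(ΔP_B/P̄_B) = (2951/4283.5)/(-17.6/60.80) ≈ -2.380.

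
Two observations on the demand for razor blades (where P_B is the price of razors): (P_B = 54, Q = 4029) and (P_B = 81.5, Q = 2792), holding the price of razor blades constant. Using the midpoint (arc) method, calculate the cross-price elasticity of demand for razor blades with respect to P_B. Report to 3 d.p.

-0.894

ΔQ_A = 2792 − 4029 = -1237; ΔP_B = 81.5 − 54 = 27.5.
Midpoints: Q̄_A = 3410.5, P̄_B = 67.75.
ε = (ΔQ_A/Q̄_A)/(ΔP_B/P̄_B) = (-1237/3410.5)/(27.5/67.75) ≈ -0.894.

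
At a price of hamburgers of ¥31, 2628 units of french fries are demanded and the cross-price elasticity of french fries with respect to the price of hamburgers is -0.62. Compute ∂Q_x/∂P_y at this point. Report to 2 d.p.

-52.56

ε = (∂Q_x/∂P_y)·(P_y/Q_x) ⇒ ∂Q_x/∂P_y = ε·Q_x/P_y = -0.62 × 2628/31 ≈ -52.56.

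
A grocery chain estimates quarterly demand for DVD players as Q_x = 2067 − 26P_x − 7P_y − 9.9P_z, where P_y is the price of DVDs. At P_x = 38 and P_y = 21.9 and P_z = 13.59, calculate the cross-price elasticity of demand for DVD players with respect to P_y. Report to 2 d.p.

At P_x = 38 and P_y = 21.9 and P_z = 13.59: Q_x = 791.159.
∂Q_x/∂P_y = -7.
ε = (∂Q_x/∂P_y)(P_y/Q_x) = -7 × (21.9/791.159) ≈ -0.19.

-0.19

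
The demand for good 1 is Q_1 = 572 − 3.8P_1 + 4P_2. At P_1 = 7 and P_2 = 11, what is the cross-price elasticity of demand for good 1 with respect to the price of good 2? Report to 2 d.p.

At P_1 = 7 and P_2 = 11: Q_1 = 589.4.
∂Q_1/∂P_2 = 4.
ε = (∂Q_1/∂P_2)(P_2/Q_1) = 4 × (11/589.4) ≈ 0.07.

0.07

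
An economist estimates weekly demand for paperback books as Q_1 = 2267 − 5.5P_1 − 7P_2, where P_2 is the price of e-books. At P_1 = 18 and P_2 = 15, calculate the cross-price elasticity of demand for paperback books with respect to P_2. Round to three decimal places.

At P_1 = 18 and P_2 = 15: Q_1 = 2063.
∂Q_1/∂P_2 = -7.
ε = (∂Q_1/∂P_2)(P_2/Q_1) = -7 × (15/2063) ≈ -0.051.

-0.051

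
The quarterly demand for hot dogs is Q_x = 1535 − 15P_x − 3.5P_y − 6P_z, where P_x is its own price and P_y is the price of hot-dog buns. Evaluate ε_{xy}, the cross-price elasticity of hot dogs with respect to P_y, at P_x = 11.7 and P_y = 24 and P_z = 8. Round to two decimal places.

-0.07

At P_x = 11.7 and P_y = 24 and P_z = 8: Q_x = 1227.5.
∂Q_x/∂P_y = -3.5.
ε = (∂Q_x/∂P_y)(P_y/Q_x) = -3.5 × (24/1227.5) ≈ -0.07.
Since ε < 0, hot dogs and hot-dog buns are complements.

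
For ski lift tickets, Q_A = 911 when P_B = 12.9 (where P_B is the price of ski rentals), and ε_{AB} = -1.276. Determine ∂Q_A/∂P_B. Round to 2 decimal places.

-90.11

ε = (∂Q_A/∂P_B)·(P_B/Q_A) ⇒ ∂Q_A/∂P_B = ε·Q_A/P_B = -1.276 × 911/12.9 ≈ -90.11.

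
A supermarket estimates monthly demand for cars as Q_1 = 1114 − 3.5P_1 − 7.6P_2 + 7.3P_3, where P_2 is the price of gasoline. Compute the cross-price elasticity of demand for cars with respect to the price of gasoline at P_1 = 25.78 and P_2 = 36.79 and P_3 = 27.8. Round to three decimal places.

-0.295

At P_1 = 25.78 and P_2 = 36.79 and P_3 = 27.8: Q_1 = 947.106.
∂Q_1/∂P_2 = -7.6.
ε = (∂Q_1/∂P_2)(P_2/Q_1) = -7.6 × (36.79/947.106) ≈ -0.295.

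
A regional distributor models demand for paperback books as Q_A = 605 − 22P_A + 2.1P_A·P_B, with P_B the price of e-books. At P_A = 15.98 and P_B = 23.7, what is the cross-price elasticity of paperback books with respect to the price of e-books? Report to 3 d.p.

At P_A = 15.98 and P_B = 23.7: Q_A = 1048.765.
∂Q_A/∂P_B = 2.1P_A = 2.1(15.98) = 33.5580.
ε = (∂Q_A/∂P_B)(P_B/Q_A) = 33.5580 × (23.7/1048.765) ≈ 0.758.
ε > 0: substitutes.

0.758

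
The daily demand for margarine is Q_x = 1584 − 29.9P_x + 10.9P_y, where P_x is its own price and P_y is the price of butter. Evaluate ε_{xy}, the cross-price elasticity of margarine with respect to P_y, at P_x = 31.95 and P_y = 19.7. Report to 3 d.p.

At P_x = 31.95 and P_y = 19.7: Q_x = 843.425.
∂Q_x/∂P_y = 10.9.
ε = (∂Q_x/∂P_y)(P_y/Q_x) = 10.9 × (19.7/843.425) ≈ 0.255.

0.255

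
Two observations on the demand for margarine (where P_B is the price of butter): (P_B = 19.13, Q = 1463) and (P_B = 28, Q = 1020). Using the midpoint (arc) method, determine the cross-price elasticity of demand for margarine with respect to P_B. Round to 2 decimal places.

-0.95

ΔQ_A = 1020 − 1463 = -443; ΔP_B = 28 − 19.13 = 8.87.
Midpoints: Q̄_A = 1241.5, P̄_B = 23.56.
ε = (ΔQ_A/Q̄_A)/(ΔP_B/P̄_B) = (-443/1241.5)/(8.87/23.56) ≈ -0.95.
ε < 0: margarine and butter are complements.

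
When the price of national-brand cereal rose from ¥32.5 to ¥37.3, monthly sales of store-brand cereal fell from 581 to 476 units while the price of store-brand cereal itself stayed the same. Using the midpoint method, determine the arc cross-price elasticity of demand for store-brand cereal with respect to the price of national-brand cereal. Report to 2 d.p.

-1.44

ΔQ_A = 476 − 581 = -105; ΔP_B = 37.3 − 32.5 = 4.8.
Midpoints: Q̄_A = 528.5, P̄_B = 34.90.
ε = (ΔQ_A/Q̄_A)/(ΔP_B/P̄_B) = (-105/528.5)/(4.8/34.90) ≈ -1.44.
ε < 0: store-brand cereal and national-brand cereal are complements.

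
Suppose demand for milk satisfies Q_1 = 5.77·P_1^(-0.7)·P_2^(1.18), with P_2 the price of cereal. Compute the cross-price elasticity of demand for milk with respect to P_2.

1.18

In a log-linear (constant-elasticity) demand function, the coefficient on the exponent of P_2 is the cross-price elasticity.
ε = 1.18. Positive, so milk and cereal are substitutes.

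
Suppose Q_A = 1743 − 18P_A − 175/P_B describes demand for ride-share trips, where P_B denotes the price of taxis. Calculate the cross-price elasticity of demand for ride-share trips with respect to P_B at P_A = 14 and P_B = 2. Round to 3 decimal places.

At P_A = 14 and P_B = 2: Q_A = 1403.5.
∂Q_A/∂P_B = 175/P_B² = 43.7500.
ε = (∂Q_A/∂P_B)(P_B/Q_A) = 43.7500 × (2/1403.5) ≈ 0.062.
ε > 0: substitutes.

0.062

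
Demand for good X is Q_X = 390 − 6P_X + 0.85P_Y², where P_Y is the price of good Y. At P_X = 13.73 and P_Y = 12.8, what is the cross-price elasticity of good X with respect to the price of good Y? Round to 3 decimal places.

0.623

At P_X = 13.73 and P_Y = 12.8: Q_X = 446.884.
∂Q_X/∂P_Y = 1.7P_Y = 1.7(12.8) = 21.7600.
ε = (∂Q_X/∂P_Y)(P_Y/Q_X) = 21.7600 × (12.8/446.884) ≈ 0.623.
ε > 0: substitutes.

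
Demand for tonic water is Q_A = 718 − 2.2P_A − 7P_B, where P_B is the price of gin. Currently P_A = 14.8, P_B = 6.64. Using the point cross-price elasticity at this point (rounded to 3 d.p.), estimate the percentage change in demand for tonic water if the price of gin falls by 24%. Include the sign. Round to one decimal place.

At P_A = 14.8, P_B = 6.64: Q_A = 638.96.
∂Q_A/∂P_B = -7.
ε = (∂Q_A/∂P_B)(P_B/Q_A) = -7.0000 × 6.64/638.96 ≈ -0.073.
%ΔQ_A ≈ ε × %ΔP_B = -0.073 × (-24%) = 1.8%.

1.8%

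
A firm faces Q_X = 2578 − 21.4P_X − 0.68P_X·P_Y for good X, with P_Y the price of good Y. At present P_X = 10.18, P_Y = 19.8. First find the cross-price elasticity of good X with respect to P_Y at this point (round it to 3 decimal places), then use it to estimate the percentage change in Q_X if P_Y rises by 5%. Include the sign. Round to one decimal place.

At P_X = 10.18, P_Y = 19.8: Q_X = 2223.084.
∂Q_X/∂P_Y = -0.68P_X = -6.9224.
ε = (∂Q_X/∂P_Y)(P_Y/Q_X) = -6.9224 × 19.8/2223.084 ≈ -0.062.
%ΔQ_X ≈ ε × %ΔP_Y = -0.062 × (5%) = -0.3%.

-0.3%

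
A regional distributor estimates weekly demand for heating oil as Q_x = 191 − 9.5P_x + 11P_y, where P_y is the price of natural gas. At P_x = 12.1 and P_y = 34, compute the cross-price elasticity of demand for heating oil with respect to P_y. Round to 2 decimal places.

0.83

At P_x = 12.1 and P_y = 34: Q_x = 450.05.
∂Q_x/∂P_y = 11.
ε = (∂Q_x/∂P_y)(P_y/Q_x) = 11 × (34/450.05) ≈ 0.83.
Since ε > 0, heating oil and natural gas are substitutes.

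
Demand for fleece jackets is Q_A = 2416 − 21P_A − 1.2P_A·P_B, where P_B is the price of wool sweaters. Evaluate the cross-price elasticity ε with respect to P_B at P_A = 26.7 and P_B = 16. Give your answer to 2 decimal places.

At P_A = 26.7 and P_B = 16: Q_A = 1342.66.
∂Q_A/∂P_B = -1.2P_A = -1.2(26.7) = -32.0400.
ε = (∂Q_A/∂P_B)(P_B/Q_A) = -32.0400 × (16/1342.66) ≈ -0.38.

-0.38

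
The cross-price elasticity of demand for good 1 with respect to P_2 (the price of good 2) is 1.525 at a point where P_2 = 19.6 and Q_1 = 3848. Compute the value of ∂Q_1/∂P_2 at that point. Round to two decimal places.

299.40

ε = (∂Q_1/∂P_2)·(P_2/Q_1) ⇒ ∂Q_1/∂P_2 = ε·Q_1/P_2 = 1.525 × 3848/19.6 ≈ 299.40.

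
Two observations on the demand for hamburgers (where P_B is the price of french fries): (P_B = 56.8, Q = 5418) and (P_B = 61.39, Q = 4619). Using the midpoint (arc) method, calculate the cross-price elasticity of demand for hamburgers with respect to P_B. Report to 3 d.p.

ΔQ_A = 4619 − 5418 = -799; ΔP_B = 61.39 − 56.8 = 4.59.
Midpoints: Q̄_A = 5018.5, P̄_B = 59.09.
ε = (ΔQ_A/Q̄_A)/(ΔP_B/P̄_B) = (-799/5018.5)/(4.59/59.09) ≈ -2.050.
ε < 0: hamburgers and french fries are complements.

-2.050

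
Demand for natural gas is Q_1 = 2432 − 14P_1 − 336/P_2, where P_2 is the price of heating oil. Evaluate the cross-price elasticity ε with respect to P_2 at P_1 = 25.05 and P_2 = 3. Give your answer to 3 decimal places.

0.057

At P_1 = 25.05 and P_2 = 3: Q_1 = 1969.3.
∂Q_1/∂P_2 = 336/P_2² = 37.3333.
ε = (∂Q_1/∂P_2)(P_2/Q_1) = 37.3333 × (3/1969.3) ≈ 0.057.
ε > 0: substitutes.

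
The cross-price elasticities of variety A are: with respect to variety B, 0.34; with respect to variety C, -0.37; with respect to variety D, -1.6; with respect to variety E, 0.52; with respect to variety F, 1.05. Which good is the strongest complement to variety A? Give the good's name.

Complements have ε < 0. The most negative value is -1.6 (variety D).

variety D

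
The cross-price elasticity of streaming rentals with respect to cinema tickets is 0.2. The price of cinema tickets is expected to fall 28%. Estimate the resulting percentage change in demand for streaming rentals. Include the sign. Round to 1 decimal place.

%ΔQ ≈ ε × %ΔP of cinema tickets = 0.2 × (-28%) = -5.6%.

-5.6%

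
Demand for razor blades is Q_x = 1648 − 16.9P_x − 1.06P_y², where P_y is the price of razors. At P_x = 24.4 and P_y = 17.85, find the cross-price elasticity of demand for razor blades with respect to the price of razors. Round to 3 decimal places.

At P_x = 24.4 and P_y = 17.85: Q_x = 897.900.
∂Q_x/∂P_y = -2.12P_y = -2.12(17.85) = -37.8420.
ε = (∂Q_x/∂P_y)(P_y/Q_x) = -37.8420 × (17.85/897.900) ≈ -0.752.

-0.752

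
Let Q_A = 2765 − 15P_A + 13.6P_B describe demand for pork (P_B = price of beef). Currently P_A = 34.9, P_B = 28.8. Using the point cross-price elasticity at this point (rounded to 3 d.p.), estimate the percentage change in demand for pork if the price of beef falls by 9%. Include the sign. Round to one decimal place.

At P_A = 34.9, P_B = 28.8: Q_A = 2633.18.
∂Q_A/∂P_B = 13.6.
ε = (∂Q_A/∂P_B)(P_B/Q_A) = 13.6000 × 28.8/2633.18 ≈ 0.149.
%ΔQ_A ≈ ε × %ΔP_B = 0.149 × (-9%) = -1.3%.

-1.3%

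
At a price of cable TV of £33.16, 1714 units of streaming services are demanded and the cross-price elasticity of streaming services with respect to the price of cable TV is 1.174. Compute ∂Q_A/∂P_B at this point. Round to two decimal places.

60.68

ε = (∂Q_A/∂P_B)·(P_B/Q_A) ⇒ ∂Q_A/∂P_B = ε·Q_A/P_B = 1.174 × 1714/33.16 ≈ 60.68.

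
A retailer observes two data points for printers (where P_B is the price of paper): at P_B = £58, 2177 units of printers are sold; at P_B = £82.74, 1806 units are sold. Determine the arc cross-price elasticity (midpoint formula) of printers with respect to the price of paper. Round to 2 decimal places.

-0.53

ΔQ_A = 1806 − 2177 = -371; ΔP_B = 82.74 − 58 = 24.74.
Midpoints: Q̄_A = 1991.5, P̄_B = 70.37.
ε = (ΔQ_A/Q̄_A)/(ΔP_B/P̄_B) = (-371/1991.5)/(24.74/70.37) ≈ -0.53.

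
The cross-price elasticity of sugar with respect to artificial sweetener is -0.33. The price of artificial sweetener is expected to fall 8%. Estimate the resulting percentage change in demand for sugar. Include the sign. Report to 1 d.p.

2.6%

%ΔQ ≈ ε × %ΔP of artificial sweetener = -0.33 × (-8%) = 2.6%.
Demand for sugar rises by about 2.6%.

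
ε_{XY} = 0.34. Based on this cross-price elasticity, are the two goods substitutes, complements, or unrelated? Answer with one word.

substitutes

ε = 0.34 > 0, so a higher price of good Y raises demand for good X: substitutes.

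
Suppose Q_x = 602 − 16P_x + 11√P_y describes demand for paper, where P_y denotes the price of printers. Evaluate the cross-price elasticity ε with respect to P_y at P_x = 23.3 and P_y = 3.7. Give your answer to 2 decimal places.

At P_x = 23.3 and P_y = 3.7: Q_x = 250.359.
∂Q_x/∂P_y = 11/(2√P_y) = 11/(2√3.7) = 2.8593.
ε = (∂Q_x/∂P_y)(P_y/Q_x) = 2.8593 × (3.7/250.359) ≈ 0.04.
ε > 0: substitutes.

0.04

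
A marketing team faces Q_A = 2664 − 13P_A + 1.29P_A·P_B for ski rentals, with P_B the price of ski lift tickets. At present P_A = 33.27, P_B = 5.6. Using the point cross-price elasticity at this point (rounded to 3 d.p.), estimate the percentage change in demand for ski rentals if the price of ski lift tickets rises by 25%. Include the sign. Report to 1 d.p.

At P_A = 33.27, P_B = 5.6: Q_A = 2471.832.
∂Q_A/∂P_B = 1.29P_A = 42.9183.
ε = (∂Q_A/∂P_B)(P_B/Q_A) = 42.9183 × 5.6/2471.832 ≈ 0.097.
%ΔQ_A ≈ ε × %ΔP_B = 0.097 × (25%) = 2.4%.

2.4%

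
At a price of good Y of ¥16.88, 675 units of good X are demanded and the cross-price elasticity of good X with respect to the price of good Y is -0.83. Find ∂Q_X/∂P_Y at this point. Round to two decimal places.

-33.19

ε = (∂Q_X/∂P_Y)·(P_Y/Q_X) ⇒ ∂Q_X/∂P_Y = ε·Q_X/P_Y = -0.83 × 675/16.88 ≈ -33.19.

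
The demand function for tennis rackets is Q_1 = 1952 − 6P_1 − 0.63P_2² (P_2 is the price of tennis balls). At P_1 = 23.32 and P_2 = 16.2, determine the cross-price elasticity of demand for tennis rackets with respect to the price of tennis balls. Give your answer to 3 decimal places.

-0.201

At P_1 = 23.32 and P_2 = 16.2: Q_1 = 1646.743.
∂Q_1/∂P_2 = -1.26P_2 = -1.26(16.2) = -20.4120.
ε = (∂Q_1/∂P_2)(P_2/Q_1) = -20.4120 × (16.2/1646.743) ≈ -0.201.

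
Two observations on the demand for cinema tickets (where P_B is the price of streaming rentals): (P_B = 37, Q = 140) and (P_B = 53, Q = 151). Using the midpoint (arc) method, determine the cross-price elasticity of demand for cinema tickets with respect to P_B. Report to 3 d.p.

0.213

ΔQ_A = 151 − 140 = 11; ΔP_B = 53 − 37 = 16.
Midpoints: Q̄_A = 145.5, P̄_B = 45.00.
ε = (ΔQ_A/Q̄_A)/(ΔP_B/P̄_B) = (11/145.5)/(16/45.00) ≈ 0.213.
ε > 0: cinema tickets and streaming rentals are substitutes.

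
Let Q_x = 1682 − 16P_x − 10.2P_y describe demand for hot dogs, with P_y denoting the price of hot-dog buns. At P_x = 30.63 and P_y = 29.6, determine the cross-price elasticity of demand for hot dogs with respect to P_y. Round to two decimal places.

-0.34

At P_x = 30.63 and P_y = 29.6: Q_x = 890.
∂Q_x/∂P_y = -10.2.
ε = (∂Q_x/∂P_y)(P_y/Q_x) = -10.2 × (29.6/890) ≈ -0.34.
Since ε < 0, hot dogs and hot-dog buns are complements.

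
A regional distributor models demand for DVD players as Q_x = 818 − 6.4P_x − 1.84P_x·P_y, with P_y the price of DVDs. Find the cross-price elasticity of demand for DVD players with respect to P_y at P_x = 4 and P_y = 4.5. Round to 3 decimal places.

At P_x = 4 and P_y = 4.5: Q_x = 759.28.
∂Q_x/∂P_y = -1.84P_x = -1.84(4) = -7.3600.
ε = (∂Q_x/∂P_y)(P_y/Q_x) = -7.3600 × (4.5/759.28) ≈ -0.044.

-0.044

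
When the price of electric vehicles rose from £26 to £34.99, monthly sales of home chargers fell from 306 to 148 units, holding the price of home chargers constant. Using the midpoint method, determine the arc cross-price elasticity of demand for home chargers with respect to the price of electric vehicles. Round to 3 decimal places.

-2.361

ΔQ_A = 148 − 306 = -158; ΔP_B = 34.99 − 26 = 8.99.
Midpoints: Q̄_A = 227.0, P̄_B = 30.50.
ε = (ΔQ_A/Q̄_A)/(ΔP_B/P̄_B) = (-158/227.0)/(8.99/30.50) ≈ -2.361.
ε < 0: home chargers and electric vehicles are complements.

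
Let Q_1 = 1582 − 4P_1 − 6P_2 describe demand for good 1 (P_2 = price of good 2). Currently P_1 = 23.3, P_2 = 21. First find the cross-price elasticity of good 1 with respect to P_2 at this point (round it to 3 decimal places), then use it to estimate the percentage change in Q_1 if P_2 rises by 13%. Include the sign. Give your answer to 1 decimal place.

-1.2%

At P_1 = 23.3, P_2 = 21: Q_1 = 1362.8.
∂Q_1/∂P_2 = -6.
ε = (∂Q_1/∂P_2)(P_2/Q_1) = -6.0000 × 21/1362.8 ≈ -0.092.
%ΔQ_1 ≈ ε × %ΔP_2 = -0.092 × (13%) = -1.2%.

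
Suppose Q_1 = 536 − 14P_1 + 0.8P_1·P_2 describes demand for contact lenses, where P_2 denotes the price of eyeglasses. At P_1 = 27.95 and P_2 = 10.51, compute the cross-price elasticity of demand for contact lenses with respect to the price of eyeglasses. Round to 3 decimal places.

0.619

At P_1 = 27.95 and P_2 = 10.51: Q_1 = 379.704.
∂Q_1/∂P_2 = 0.8P_1 = 0.8(27.95) = 22.3600.
ε = (∂Q_1/∂P_2)(P_2/Q_1) = 22.3600 × (10.51/379.704) ≈ 0.619.
ε > 0: substitutes.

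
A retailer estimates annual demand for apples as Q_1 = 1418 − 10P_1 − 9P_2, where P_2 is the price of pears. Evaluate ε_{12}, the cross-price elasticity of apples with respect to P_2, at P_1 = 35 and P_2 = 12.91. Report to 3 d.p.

-0.122

At P_1 = 35 and P_2 = 12.91: Q_1 = 951.81.
∂Q_1/∂P_2 = -9.
ε = (∂Q_1/∂P_2)(P_2/Q_1) = -9 × (12.91/951.81) ≈ -0.122.
Since ε < 0, apples and pears are complements.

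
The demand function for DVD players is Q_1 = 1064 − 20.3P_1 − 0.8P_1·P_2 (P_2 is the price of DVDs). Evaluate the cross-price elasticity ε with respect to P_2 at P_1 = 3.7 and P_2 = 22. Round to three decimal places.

At P_1 = 3.7 and P_2 = 22: Q_1 = 923.77.
∂Q_1/∂P_2 = -0.8P_1 = -0.8(3.7) = -2.9600.
ε = (∂Q_1/∂P_2)(P_2/Q_1) = -2.9600 × (22/923.77) ≈ -0.070.

-0.070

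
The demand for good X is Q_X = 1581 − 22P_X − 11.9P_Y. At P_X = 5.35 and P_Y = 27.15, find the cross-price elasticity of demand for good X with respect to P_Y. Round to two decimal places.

-0.28

At P_X = 5.35 and P_Y = 27.15: Q_X = 1140.215.
∂Q_X/∂P_Y = -11.9.
ε = (∂Q_X/∂P_Y)(P_Y/Q_X) = -11.9 × (27.15/1140.215) ≈ -0.28.
Since ε < 0, good X and good Y are complements.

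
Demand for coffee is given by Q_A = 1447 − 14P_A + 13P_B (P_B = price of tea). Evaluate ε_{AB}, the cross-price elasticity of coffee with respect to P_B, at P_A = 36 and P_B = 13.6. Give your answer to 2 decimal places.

0.16

At P_A = 36 and P_B = 13.6: Q_A = 1119.8.
∂Q_A/∂P_B = 13.
ε = (∂Q_A/∂P_B)(P_B/Q_A) = 13 × (13.6/1119.8) ≈ 0.16.
Since ε > 0, coffee and tea are substitutes.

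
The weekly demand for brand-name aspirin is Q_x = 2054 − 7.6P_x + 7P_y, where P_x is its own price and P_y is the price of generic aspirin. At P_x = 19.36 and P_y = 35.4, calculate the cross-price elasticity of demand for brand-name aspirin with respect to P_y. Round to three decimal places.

0.115

At P_x = 19.36 and P_y = 35.4: Q_x = 2154.664.
∂Q_x/∂P_y = 7.
ε = (∂Q_x/∂P_y)(P_y/Q_x) = 7 × (35.4/2154.664) ≈ 0.115.
Since ε > 0, brand-name aspirin and generic aspirin are substitutes.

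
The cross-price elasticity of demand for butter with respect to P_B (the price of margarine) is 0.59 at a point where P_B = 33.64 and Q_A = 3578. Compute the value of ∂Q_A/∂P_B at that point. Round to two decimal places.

62.75

ε = (∂Q_A/∂P_B)·(P_B/Q_A) ⇒ ∂Q_A/∂P_B = ε·Q_A/P_B = 0.59 × 3578/33.64 ≈ 62.75.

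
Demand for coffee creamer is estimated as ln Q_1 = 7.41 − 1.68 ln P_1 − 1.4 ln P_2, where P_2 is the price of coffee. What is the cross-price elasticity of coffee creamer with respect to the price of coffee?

-1.40

In a log-linear (constant-elasticity) demand function, the coefficient on ln P_2 is the cross-price elasticity.
ε = -1.40. Negative, so coffee creamer and coffee are complements.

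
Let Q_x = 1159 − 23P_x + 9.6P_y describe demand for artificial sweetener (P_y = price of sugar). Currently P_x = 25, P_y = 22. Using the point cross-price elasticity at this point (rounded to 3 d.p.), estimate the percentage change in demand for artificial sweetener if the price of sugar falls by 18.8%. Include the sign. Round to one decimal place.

At P_x = 25, P_y = 22: Q_x = 795.2.
∂Q_x/∂P_y = 9.6.
ε = (∂Q_x/∂P_y)(P_y/Q_x) = 9.6000 × 22/795.2 ≈ 0.266.
%ΔQ_x ≈ ε × %ΔP_y = 0.266 × (-18.8%) = -5.0%.

-5.0%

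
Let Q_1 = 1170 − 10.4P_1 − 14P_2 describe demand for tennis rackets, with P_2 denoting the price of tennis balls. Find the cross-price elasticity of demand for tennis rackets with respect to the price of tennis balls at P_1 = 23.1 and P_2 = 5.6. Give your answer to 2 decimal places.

-0.09

At P_1 = 23.1 and P_2 = 5.6: Q_1 = 851.36.
∂Q_1/∂P_2 = -14.
ε = (∂Q_1/∂P_2)(P_2/Q_1) = -14 × (5.6/851.36) ≈ -0.09.
Since ε < 0, tennis rackets and tennis balls are complements.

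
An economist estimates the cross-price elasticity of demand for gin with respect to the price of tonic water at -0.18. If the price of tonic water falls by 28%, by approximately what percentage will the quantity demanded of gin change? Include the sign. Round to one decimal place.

5.0%

%ΔQ ≈ ε × %ΔP of tonic water = -0.18 × (-28%) = 5.0%.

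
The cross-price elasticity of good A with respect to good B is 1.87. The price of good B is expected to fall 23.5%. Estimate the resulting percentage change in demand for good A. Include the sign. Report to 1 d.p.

-43.9%

%ΔQ ≈ ε × %ΔP of good B = 1.87 × (-23.5%) = -43.9%.
Demand for good A falls by about 43.9%.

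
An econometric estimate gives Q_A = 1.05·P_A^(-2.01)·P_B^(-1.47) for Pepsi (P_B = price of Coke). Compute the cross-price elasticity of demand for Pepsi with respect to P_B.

In a log-linear (constant-elasticity) demand function, the coefficient on the exponent of P_B is the cross-price elasticity.
ε = -1.47. Negative, so Pepsi and Coke are complements.

-1.47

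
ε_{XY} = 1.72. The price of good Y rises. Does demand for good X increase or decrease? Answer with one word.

ε > 0 and the price of good Y rises, so the quantity of good X moves in the same direction: it increases.

increase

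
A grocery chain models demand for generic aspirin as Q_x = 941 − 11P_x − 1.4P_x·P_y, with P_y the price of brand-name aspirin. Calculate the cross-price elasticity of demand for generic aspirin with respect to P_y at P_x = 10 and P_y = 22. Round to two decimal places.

-0.59

At P_x = 10 and P_y = 22: Q_x = 523.
∂Q_x/∂P_y = -1.4P_x = -1.4(10) = -14.0000.
ε = (∂Q_x/∂P_y)(P_y/Q_x) = -14.0000 × (22/523) ≈ -0.59.
ε < 0: complements.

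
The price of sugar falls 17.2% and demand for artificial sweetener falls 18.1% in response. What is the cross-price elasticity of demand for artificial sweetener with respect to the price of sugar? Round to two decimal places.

1.05

ε = (%ΔQ of artificial sweetener) / (%ΔP of sugar) = (-18.1%) / (-17.2%) ≈ 1.05.
Positive cross-price elasticity: substitutes.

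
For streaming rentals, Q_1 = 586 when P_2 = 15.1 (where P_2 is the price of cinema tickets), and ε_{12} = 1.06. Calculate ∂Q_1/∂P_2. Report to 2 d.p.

ε = (∂Q_1/∂P_2)·(P_2/Q_1) ⇒ ∂Q_1/∂P_2 = ε·Q_1/P_2 = 1.06 × 586/15.1 ≈ 41.14.

41.14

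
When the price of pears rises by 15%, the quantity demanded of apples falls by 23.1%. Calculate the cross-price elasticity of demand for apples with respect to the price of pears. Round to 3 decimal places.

ε = (%ΔQ of apples) / (%ΔP of pears) = (-23.1%) / (15%) ≈ -1.540.
Negative cross-price elasticity: complements.

-1.540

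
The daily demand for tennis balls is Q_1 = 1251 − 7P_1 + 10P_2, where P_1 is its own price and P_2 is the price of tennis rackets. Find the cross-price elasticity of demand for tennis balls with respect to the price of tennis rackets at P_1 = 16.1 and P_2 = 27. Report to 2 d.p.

0.19

At P_1 = 16.1 and P_2 = 27: Q_1 = 1408.3.
∂Q_1/∂P_2 = 10.
ε = (∂Q_1/∂P_2)(P_2/Q_1) = 10 × (27/1408.3) ≈ 0.19.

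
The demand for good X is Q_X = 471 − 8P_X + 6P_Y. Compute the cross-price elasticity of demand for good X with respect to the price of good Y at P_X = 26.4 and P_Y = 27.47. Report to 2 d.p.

0.39

At P_X = 26.4 and P_Y = 27.47: Q_X = 424.62.
∂Q_X/∂P_Y = 6.
ε = (∂Q_X/∂P_Y)(P_Y/Q_X) = 6 × (27.47/424.62) ≈ 0.39.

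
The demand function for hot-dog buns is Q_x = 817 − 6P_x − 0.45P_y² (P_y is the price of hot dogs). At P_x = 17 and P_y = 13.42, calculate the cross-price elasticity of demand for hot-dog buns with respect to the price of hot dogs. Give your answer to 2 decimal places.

-0.26

At P_x = 17 and P_y = 13.42: Q_x = 633.957.
∂Q_x/∂P_y = -0.9P_y = -0.9(13.42) = -12.0780.
ε = (∂Q_x/∂P_y)(P_y/Q_x) = -12.0780 × (13.42/633.957) ≈ -0.26.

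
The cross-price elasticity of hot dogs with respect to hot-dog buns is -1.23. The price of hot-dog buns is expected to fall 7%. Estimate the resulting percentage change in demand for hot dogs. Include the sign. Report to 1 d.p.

%ΔQ ≈ ε × %ΔP of hot-dog buns = -1.23 × (-7%) = 8.6%.
Demand for hot dogs rises by about 8.6%.

8.6%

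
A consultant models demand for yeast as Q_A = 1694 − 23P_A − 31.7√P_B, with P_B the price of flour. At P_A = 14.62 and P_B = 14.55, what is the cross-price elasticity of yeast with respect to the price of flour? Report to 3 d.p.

At P_A = 14.62 and P_B = 14.55: Q_A = 1236.822.
∂Q_A/∂P_B = -31.7/(2√P_B) = -31.7/(2√14.55) = -4.1553.
ε = (∂Q_A/∂P_B)(P_B/Q_A) = -4.1553 × (14.55/1236.822) ≈ -0.049.
ε < 0: complements.

-0.049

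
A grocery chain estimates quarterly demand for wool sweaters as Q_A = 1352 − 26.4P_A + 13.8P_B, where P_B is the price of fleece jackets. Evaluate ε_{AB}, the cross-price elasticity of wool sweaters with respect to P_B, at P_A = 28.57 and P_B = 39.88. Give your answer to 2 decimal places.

0.48

At P_A = 28.57 and P_B = 39.88: Q_A = 1148.096.
∂Q_A/∂P_B = 13.8.
ε = (∂Q_A/∂P_B)(P_B/Q_A) = 13.8 × (39.88/1148.096) ≈ 0.48.
Since ε > 0, wool sweaters and fleece jackets are substitutes.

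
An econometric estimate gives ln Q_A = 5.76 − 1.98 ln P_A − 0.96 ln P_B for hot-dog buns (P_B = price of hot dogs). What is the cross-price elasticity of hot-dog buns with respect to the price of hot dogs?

-0.96

In a log-linear (constant-elasticity) demand function, the coefficient on ln P_B is the cross-price elasticity.
ε = -0.96. Negative, so hot-dog buns and hot dogs are complements.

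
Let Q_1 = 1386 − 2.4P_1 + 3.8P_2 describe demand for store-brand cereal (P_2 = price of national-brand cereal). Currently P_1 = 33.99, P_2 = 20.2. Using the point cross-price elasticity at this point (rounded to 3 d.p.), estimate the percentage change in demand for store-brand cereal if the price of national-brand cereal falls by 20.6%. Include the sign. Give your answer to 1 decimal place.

At P_1 = 33.99, P_2 = 20.2: Q_1 = 1381.184.
∂Q_1/∂P_2 = 3.8.
ε = (∂Q_1/∂P_2)(P_2/Q_1) = 3.8000 × 20.2/1381.184 ≈ 0.056.
%ΔQ_1 ≈ ε × %ΔP_2 = 0.056 × (-20.6%) = -1.2%.

-1.2%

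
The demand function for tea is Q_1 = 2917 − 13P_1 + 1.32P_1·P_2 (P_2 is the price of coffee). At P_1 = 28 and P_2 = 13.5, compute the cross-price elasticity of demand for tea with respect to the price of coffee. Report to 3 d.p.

At P_1 = 28 and P_2 = 13.5: Q_1 = 3051.96.
∂Q_1/∂P_2 = 1.32P_1 = 1.32(28) = 36.9600.
ε = (∂Q_1/∂P_2)(P_2/Q_1) = 36.9600 × (13.5/3051.96) ≈ 0.163.
ε > 0: substitutes.

0.163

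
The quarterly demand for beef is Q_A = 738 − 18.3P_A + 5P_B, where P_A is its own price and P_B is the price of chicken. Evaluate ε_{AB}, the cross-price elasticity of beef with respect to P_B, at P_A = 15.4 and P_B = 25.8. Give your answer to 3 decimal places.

0.220

At P_A = 15.4 and P_B = 25.8: Q_A = 585.18.
∂Q_A/∂P_B = 5.
ε = (∂Q_A/∂P_B)(P_B/Q_A) = 5 × (25.8/585.18) ≈ 0.220.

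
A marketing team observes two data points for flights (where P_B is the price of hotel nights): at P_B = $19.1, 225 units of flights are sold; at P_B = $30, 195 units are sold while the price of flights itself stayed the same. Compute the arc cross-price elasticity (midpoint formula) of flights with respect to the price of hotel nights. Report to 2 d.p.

-0.32

ΔQ_A = 195 − 225 = -30; ΔP_B = 30 − 19.1 = 10.9.
Midpoints: Q̄_A = 210.0, P̄_B = 24.55.
ε = (ΔQ_A/Q̄_A)/(ΔP_B/P̄_B) = (-30/210.0)/(10.9/24.55) ≈ -0.32.
ε < 0: flights and hotel nights are complements.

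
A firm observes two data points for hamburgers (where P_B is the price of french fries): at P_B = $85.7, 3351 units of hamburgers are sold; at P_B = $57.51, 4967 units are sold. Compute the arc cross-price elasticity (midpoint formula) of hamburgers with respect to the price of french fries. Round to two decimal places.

ΔQ_A = 4967 − 3351 = 1616; ΔP_B = 57.51 − 85.7 = -28.19.
Midpoints: Q̄_A = 4159.0, P̄_B = 71.61.
ε = (ΔQ_A/Q̄_A)/(ΔP_B/P̄_B) = (1616/4159.0)/(-28.19/71.61) ≈ -0.99.
ε < 0: hamburgers and french fries are complements.

-0.99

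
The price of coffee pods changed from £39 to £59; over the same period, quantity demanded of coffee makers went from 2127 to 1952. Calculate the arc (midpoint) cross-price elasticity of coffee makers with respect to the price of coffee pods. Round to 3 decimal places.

-0.210

ΔQ_A = 1952 − 2127 = -175; ΔP_B = 59 − 39 = 20.
Midpoints: Q̄_A = 2039.5, P̄_B = 49.00.
ε = (ΔQ_A/Q̄_A)/(ΔP_B/P̄_B) = (-175/2039.5)/(20/49.00) ≈ -0.210.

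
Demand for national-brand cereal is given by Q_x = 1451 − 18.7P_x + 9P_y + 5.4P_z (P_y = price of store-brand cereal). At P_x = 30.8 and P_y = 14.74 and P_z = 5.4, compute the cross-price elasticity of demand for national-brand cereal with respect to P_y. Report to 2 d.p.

At P_x = 30.8 and P_y = 14.74 and P_z = 5.4: Q_x = 1036.86.
∂Q_x/∂P_y = 9.
ε = (∂Q_x/∂P_y)(P_y/Q_x) = 9 × (14.74/1036.86) ≈ 0.13.
Since ε > 0, national-brand cereal and store-brand cereal are substitutes.

0.13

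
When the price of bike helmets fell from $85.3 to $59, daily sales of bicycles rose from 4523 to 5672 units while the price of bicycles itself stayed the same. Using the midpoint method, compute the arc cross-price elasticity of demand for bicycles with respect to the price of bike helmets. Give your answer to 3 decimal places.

ΔQ_A = 5672 − 4523 = 1149; ΔP_B = 59 − 85.3 = -26.3.
Midpoints: Q̄_A = 5097.5, P̄_B = 72.15.
ε = (ΔQ_A/Q̄_A)/(ΔP_B/P̄_B) = (1149/5097.5)/(-26.3/72.15) ≈ -0.618.

-0.618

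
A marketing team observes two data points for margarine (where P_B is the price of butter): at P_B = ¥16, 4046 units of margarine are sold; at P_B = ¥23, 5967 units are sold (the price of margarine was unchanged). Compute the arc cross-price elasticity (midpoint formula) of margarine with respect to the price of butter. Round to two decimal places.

ΔQ_A = 5967 − 4046 = 1921; ΔP_B = 23 − 16 = 7.
Midpoints: Q̄_A = 5006.5, P̄_B = 19.50.
ε = (ΔQ_A/Q̄_A)/(ΔP_B/P̄_B) = (1921/5006.5)/(7/19.50) ≈ 1.07.

1.07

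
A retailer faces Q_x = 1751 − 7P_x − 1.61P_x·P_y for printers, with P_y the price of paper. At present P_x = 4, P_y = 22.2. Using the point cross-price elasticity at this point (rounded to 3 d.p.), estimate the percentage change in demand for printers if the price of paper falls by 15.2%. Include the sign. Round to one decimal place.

1.4%

At P_x = 4, P_y = 22.2: Q_x = 1580.032.
∂Q_x/∂P_y = -1.61P_x = -6.4400.
ε = (∂Q_x/∂P_y)(P_y/Q_x) = -6.4400 × 22.2/1580.032 ≈ -0.090.
%ΔQ_x ≈ ε × %ΔP_y = -0.090 × (-15.2%) = 1.4%.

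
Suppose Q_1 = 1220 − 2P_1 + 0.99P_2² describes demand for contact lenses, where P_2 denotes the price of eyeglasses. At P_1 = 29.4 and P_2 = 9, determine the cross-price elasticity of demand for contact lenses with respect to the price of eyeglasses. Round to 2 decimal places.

0.13

At P_1 = 29.4 and P_2 = 9: Q_1 = 1241.39.
∂Q_1/∂P_2 = 1.98P_2 = 1.98(9) = 17.8200.
ε = (∂Q_1/∂P_2)(P_2/Q_1) = 17.8200 × (9/1241.39) ≈ 0.13.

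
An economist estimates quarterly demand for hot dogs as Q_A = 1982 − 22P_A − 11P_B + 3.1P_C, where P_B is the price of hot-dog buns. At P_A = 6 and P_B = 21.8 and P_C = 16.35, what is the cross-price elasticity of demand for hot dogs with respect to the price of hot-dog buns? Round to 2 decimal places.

At P_A = 6 and P_B = 21.8 and P_C = 16.35: Q_A = 1660.885.
∂Q_A/∂P_B = -11.
ε = (∂Q_A/∂P_B)(P_B/Q_A) = -11 × (21.8/1660.885) ≈ -0.14.

-0.14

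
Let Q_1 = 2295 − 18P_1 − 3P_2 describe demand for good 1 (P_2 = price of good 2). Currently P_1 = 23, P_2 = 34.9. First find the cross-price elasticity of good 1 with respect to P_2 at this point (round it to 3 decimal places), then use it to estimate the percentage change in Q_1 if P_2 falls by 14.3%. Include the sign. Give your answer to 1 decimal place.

At P_1 = 23, P_2 = 34.9: Q_1 = 1776.3.
∂Q_1/∂P_2 = -3.
ε = (∂Q_1/∂P_2)(P_2/Q_1) = -3.0000 × 34.9/1776.3 ≈ -0.059.
%ΔQ_1 ≈ ε × %ΔP_2 = -0.059 × (-14.3%) = 0.8%.

0.8%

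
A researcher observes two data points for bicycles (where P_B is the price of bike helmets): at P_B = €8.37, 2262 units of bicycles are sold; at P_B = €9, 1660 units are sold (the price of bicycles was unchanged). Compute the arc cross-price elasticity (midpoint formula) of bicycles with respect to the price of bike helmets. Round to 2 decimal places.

-4.23

ΔQ_A = 1660 − 2262 = -602; ΔP_B = 9 − 8.37 = 0.63.
Midpoints: Q̄_A = 1961.0, P̄_B = 8.68.
ε = (ΔQ_A/Q̄_A)/(ΔP_B/P̄_B) = (-602/1961.0)/(0.63/8.68) ≈ -4.23.
ε < 0: bicycles and bike helmets are complements.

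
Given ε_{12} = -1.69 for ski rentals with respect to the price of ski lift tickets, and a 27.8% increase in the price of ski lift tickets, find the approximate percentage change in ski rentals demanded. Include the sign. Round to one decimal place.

-47.0%

%ΔQ ≈ ε × %ΔP of ski lift tickets = -1.69 × (27.8%) = -47.0%.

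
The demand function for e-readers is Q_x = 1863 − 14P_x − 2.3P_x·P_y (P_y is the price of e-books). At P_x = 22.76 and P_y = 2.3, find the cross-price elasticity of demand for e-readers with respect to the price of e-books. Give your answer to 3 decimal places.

At P_x = 22.76 and P_y = 2.3: Q_x = 1423.960.
∂Q_x/∂P_y = -2.3P_x = -2.3(22.76) = -52.3480.
ε = (∂Q_x/∂P_y)(P_y/Q_x) = -52.3480 × (2.3/1423.960) ≈ -0.085.

-0.085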